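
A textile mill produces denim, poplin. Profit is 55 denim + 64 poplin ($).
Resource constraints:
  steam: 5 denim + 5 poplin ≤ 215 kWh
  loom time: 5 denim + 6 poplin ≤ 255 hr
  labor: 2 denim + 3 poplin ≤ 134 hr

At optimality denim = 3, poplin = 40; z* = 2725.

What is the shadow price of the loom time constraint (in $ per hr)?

At the optimum: steam uses 215 of 215 (binding); loom time uses 255 of 255 (binding); labor uses 126 of 134 (slack = 8).
By complementary slackness, y = 0 for the non-binding constraint.
From A_Bᵀ y = c: 5·y_steam + 5·y_loom time = 55; 5·y_steam + 6·y_loom time = 64.
→ y_steam = 2 and y_loom time = 9.
Shadow price of loom time = 9.

9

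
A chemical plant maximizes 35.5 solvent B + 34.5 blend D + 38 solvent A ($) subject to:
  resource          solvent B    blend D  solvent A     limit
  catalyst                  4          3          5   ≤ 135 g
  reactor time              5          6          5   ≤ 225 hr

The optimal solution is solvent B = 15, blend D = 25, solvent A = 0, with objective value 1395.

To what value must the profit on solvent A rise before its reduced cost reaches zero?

Both catalyst and reactor time are binding at x*.
The binding rows give the dual system: 4·y_catalyst + 5·y_reactor time = 35.5 and 3·y_catalyst + 6·y_reactor time = 34.5.
→ y_catalyst = 4.5 and y_reactor time = 3.5.
solvent A enters the basis when its profit ≥ yᵀa₃ = 4.5·5 + 3.5·5 = 40.

40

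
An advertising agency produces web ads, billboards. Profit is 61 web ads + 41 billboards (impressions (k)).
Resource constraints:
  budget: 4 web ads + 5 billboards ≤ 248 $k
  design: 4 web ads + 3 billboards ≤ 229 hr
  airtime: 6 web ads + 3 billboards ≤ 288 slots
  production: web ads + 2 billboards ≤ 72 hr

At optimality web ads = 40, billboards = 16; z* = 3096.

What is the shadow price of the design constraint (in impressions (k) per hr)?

Binding: airtime and production. Non-binding: budget (8 unused), design (21 unused).
By complementary slackness, y = 0 for the non-binding constraints.
From A_Bᵀ y = c: 6·y_airtime + 1·y_production = 61; 3·y_airtime + 2·y_production = 41.
Solving: y_airtime = 9, y_production = 7.
Shadow price of design = 0.

0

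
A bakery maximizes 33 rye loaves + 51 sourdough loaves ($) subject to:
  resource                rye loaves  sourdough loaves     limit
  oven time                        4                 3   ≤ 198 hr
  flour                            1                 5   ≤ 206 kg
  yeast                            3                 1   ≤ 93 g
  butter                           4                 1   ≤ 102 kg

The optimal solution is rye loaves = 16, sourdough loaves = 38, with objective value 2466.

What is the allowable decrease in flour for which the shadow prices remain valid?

Binding constraints: flour, butter. The basis is B = [[1,5],[4,1]] with det -19.
Per unit decrease in flour, x* moves by d = (0.0526, -0.2105).
The basis stays optimal until sourdough loaves reaches 0; allowable decrease = 180.5 kg.

180.5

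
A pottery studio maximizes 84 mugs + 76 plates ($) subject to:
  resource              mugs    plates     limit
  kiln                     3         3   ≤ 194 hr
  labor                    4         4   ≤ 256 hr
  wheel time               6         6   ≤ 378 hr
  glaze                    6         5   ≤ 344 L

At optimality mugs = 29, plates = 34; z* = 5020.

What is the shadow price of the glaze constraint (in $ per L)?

8

Check each constraint at x*: kiln 189/194 (slack 5); labor 252/256 (slack 4); wheel time 378/378 (tight); glaze 344/344 (tight).
Since kiln, labor are not tight, their duals are 0.
Dual feasibility on the basic columns requires 6·y_wheel time + 6·y_glaze = 84, 6·y_wheel time + 5·y_glaze = 76.
Solving: y_wheel time = 6, y_glaze = 8.
Shadow price of glaze = 8.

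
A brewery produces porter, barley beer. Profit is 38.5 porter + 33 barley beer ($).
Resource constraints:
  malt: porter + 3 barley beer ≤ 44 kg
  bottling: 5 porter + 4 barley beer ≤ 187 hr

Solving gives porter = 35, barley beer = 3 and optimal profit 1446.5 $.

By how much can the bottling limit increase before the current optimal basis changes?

33

Binding constraints: malt, bottling. The basis is B = [[1,3],[5,4]] with det -11.
Per unit increase in bottling, x* moves by d = (0.2727, -0.0909).
The basis stays optimal until barley beer reaches 0; allowable increase = 33 hr.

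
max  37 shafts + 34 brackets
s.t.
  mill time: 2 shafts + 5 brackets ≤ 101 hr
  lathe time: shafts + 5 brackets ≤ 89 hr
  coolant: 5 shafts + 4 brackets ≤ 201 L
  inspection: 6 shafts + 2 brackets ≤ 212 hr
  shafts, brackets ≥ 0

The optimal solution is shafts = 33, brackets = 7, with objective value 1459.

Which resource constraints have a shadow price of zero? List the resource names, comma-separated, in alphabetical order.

mill time: 101/101 (binding)
lathe time: 68/89 (slack 21)
coolant: 193/201 (slack 8)
inspection: 212/212 (binding)
By complementary slackness, a constraint with positive slack has shadow price 0 → coolant, lathe time.

coolant, lathe time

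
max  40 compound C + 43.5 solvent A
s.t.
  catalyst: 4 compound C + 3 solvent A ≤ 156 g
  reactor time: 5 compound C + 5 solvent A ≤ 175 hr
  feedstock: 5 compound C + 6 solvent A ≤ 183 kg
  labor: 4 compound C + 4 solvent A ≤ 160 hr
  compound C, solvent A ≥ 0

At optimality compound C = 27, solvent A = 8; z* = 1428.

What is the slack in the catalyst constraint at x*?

24

catalyst used = 4·27 + 3·8 = 132; slack = 156 − 132 = 24.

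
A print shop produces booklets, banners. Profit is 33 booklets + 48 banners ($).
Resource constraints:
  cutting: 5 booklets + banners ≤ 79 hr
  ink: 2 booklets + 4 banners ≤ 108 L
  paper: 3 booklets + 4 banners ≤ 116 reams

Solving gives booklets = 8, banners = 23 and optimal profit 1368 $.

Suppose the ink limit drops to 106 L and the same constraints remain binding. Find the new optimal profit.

1362

At the optimum: cutting uses 63 of 79 (slack = 16); ink uses 108 of 108 (binding); paper uses 116 of 116 (binding).
By complementary slackness, y = 0 for the non-binding constraint.
The binding rows give the dual system: 2·y_ink + 3·y_paper = 33 and 4·y_ink + 4·y_paper = 48.
Solving: y_ink = 3, y_paper = 9.
Δz = y_ink·Δb = 3 × (-2) = -6, so new z* = 1368 − 6 = 1362.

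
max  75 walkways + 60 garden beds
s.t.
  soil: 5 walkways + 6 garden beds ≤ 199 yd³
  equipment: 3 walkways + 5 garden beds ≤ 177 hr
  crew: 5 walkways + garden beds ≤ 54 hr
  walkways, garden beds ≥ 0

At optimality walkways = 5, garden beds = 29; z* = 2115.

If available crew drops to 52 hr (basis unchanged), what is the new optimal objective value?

2103

Check each constraint at x*: soil 199/199 (tight); equipment 160/177 (slack 17); crew 54/54 (tight).
Slack constraints have shadow price 0 (complementary slackness).
Dual feasibility on the basic columns requires 5·y_soil + 5·y_crew = 75, 6·y_soil + 1·y_crew = 60.
→ y_soil = 9 and y_crew = 6.
Δz = y_crew·Δb = 6 × (-2) = -12, so new z* = 2115 − 12 = 2103.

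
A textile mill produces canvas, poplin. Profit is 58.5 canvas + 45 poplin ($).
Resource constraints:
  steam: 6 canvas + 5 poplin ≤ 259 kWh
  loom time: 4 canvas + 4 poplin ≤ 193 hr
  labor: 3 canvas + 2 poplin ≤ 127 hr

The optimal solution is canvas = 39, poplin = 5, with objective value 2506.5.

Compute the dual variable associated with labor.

7.5

Check each constraint at x*: steam 259/259 (tight); loom time 176/193 (slack 17); labor 127/127 (tight).
Slack constraints have shadow price 0 (complementary slackness).
The binding rows give the dual system: 6·y_steam + 3·y_labor = 58.5 and 5·y_steam + 2·y_labor = 45.
Solving: y_steam = 6, y_labor = 7.5.
Shadow price of labor = 7.5.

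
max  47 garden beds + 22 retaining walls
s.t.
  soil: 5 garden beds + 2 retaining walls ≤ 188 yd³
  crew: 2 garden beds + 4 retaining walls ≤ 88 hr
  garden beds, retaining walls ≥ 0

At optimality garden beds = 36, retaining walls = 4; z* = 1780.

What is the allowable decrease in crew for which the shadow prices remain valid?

Binding constraints: soil, crew. The basis is B = [[5,2],[2,4]] with det 16.
Per unit decrease in crew, x* moves by d = (0.125, -0.3125).
The basis stays optimal until retaining walls reaches 0; allowable decrease = 12.8 hr.

12.8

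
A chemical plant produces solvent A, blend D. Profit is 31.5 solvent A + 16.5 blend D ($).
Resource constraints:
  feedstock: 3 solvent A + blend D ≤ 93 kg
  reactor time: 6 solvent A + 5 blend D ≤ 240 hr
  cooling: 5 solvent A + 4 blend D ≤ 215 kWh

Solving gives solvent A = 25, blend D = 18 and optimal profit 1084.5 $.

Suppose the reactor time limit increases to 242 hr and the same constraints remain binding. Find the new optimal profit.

1088.5

At the optimum: feedstock uses 93 of 93 (binding); reactor time uses 240 of 240 (binding); cooling uses 197 of 215 (slack = 18).
By complementary slackness, y = 0 for the non-binding constraint.
The binding rows give the dual system: 3·y_feedstock + 6·y_reactor time = 31.5 and 1·y_feedstock + 5·y_reactor time = 16.5.
→ y_feedstock = 6.5 and y_reactor time = 2.
Δz = y_reactor time·Δb = 2 × (2) = 4, so new z* = 1084.5 + 4 = 1088.5.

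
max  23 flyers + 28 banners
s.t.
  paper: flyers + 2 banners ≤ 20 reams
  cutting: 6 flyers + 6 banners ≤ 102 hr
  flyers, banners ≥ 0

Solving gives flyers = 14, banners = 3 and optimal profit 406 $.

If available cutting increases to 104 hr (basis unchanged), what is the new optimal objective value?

412

Check each constraint at x*: paper 20/20 (tight); cutting 102/102 (tight).
The binding rows give the dual system: 1·y_paper + 6·y_cutting = 23 and 2·y_paper + 6·y_cutting = 28.
This yields shadow prices y_paper = 5, y_cutting = 3.
Δz = y_cutting·Δb = 3 × (2) = 6, so new z* = 406 + 6 = 412.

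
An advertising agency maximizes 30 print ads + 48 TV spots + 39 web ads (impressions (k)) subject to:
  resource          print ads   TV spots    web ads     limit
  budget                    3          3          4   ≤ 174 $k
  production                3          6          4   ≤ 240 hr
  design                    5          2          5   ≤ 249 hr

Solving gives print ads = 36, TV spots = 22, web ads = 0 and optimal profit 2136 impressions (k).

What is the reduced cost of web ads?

Binding: budget and production. Non-binding: design (25 unused).
By complementary slackness, y = 0 for the non-binding constraint.
The binding rows give the dual system: 3·y_budget + 3·y_production = 30 and 3·y_budget + 6·y_production = 48.
→ y_budget = 4 and y_production = 6.
Reduced cost of web ads: c₃ − yᵀa₃ = 39 − (4·4 + 6·4) = 39 − 40 = -1.

-1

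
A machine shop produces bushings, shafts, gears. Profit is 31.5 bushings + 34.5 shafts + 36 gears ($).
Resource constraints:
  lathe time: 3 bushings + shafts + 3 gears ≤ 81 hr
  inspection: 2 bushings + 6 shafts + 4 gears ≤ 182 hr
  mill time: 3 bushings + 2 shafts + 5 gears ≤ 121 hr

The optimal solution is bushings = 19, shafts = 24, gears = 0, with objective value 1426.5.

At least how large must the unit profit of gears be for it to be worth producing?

40.5

At the optimum: lathe time uses 81 of 81 (binding); inspection uses 182 of 182 (binding); mill time uses 105 of 121 (slack = 16).
Slack constraints have shadow price 0 (complementary slackness).
The binding rows give the dual system: 3·y_lathe time + 2·y_inspection = 31.5 and 1·y_lathe time + 6·y_inspection = 34.5.
Solving: y_lathe time = 7.5, y_inspection = 4.5.
gears enters the basis when its profit ≥ yᵀa₃ = 7.5·3 + 4.5·4 = 40.5.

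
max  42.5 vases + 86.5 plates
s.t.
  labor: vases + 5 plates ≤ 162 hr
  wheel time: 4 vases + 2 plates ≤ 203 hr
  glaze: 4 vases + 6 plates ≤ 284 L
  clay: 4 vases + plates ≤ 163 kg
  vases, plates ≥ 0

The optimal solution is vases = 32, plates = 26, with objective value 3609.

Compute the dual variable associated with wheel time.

Check each constraint at x*: labor 162/162 (tight); wheel time 180/203 (slack 23); glaze 284/284 (tight); clay 154/163 (slack 9).
Slack constraints have shadow price 0 (complementary slackness).
The binding rows give the dual system: 1·y_labor + 4·y_glaze = 42.5 and 5·y_labor + 6·y_glaze = 86.5.
→ y_labor = 6.5 and y_glaze = 9.
Shadow price of wheel time = 0.

0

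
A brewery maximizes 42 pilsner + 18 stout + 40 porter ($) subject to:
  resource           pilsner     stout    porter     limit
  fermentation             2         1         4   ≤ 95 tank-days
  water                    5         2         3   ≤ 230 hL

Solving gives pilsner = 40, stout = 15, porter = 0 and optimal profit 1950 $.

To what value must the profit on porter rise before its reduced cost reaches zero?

At the optimum: fermentation uses 95 of 95 (binding); water uses 230 of 230 (binding).
Dual feasibility on the basic columns requires 2·y_fermentation + 5·y_water = 42, 1·y_fermentation + 2·y_water = 18.
Solving: y_fermentation = 6, y_water = 6.
porter enters the basis when its profit ≥ yᵀa₃ = 6·4 + 6·3 = 42.

42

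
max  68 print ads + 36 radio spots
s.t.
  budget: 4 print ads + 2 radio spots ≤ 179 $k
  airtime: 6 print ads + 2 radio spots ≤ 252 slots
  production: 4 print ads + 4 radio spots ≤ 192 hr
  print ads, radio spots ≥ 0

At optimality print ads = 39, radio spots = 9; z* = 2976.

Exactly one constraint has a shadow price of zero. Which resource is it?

budget

budget: 174/179 (slack 5)
airtime: 252/252 (binding)
production: 192/192 (binding)
By complementary slackness, a constraint with positive slack has shadow price 0 → budget.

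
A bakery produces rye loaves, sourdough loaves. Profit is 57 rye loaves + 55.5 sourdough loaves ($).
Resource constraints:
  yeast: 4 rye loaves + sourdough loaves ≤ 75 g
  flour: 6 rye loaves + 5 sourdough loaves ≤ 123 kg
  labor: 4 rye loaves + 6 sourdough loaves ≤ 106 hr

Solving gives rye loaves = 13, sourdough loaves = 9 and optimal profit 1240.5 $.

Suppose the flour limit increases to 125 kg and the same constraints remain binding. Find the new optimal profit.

Binding: flour and labor. Non-binding: yeast (14 unused).
Slack constraints have shadow price 0 (complementary slackness).
From A_Bᵀ y = c: 6·y_flour + 4·y_labor = 57; 5·y_flour + 6·y_labor = 55.5.
Solving: y_flour = 7.5, y_labor = 3.
Δz = y_flour·Δb = 7.5 × (2) = 15, so new z* = 1240.5 + 15 = 1255.5.

1255.5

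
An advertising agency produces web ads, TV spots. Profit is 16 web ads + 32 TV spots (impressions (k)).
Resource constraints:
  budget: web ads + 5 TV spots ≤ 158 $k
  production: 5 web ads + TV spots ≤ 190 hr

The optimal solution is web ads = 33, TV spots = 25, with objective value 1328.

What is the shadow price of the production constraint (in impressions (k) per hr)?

At the optimum: budget uses 158 of 158 (binding); production uses 190 of 190 (binding).
The binding rows give the dual system: 1·y_budget + 5·y_production = 16 and 5·y_budget + 1·y_production = 32.
This yields shadow prices y_budget = 6, y_production = 2.
Shadow price of production = 2.

2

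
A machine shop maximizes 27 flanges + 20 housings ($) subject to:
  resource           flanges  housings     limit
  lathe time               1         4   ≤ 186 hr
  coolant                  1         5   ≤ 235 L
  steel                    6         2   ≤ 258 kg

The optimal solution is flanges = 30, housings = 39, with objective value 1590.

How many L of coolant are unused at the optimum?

coolant used = 1·30 + 5·39 = 225; slack = 235 − 225 = 10.

10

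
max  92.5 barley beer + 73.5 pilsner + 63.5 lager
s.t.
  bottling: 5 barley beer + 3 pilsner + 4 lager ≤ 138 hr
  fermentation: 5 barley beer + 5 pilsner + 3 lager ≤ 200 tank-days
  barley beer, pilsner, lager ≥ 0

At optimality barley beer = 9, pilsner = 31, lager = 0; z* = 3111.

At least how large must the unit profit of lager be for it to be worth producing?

65

At the optimum: bottling uses 138 of 138 (binding); fermentation uses 200 of 200 (binding).
From A_Bᵀ y = c: 5·y_bottling + 5·y_fermentation = 92.5; 3·y_bottling + 5·y_fermentation = 73.5.
This yields shadow prices y_bottling = 9.5, y_fermentation = 9.
lager enters the basis when its profit ≥ yᵀa₃ = 9.5·4 + 9·3 = 65.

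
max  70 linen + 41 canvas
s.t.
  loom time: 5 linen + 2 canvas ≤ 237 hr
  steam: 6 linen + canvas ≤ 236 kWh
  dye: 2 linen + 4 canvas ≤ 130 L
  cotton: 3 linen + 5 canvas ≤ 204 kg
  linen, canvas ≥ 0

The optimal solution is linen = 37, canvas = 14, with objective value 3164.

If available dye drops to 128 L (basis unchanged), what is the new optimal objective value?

Check each constraint at x*: loom time 213/237 (slack 24); steam 236/236 (tight); dye 130/130 (tight); cotton 181/204 (slack 23).
Since loom time, cotton are not tight, their duals are 0.
Dual feasibility on the basic columns requires 6·y_steam + 2·y_dye = 70, 1·y_steam + 4·y_dye = 41.
→ y_steam = 9 and y_dye = 8.
Δz = y_dye·Δb = 8 × (-2) = -16, so new z* = 3164 − 16 = 3148.

3148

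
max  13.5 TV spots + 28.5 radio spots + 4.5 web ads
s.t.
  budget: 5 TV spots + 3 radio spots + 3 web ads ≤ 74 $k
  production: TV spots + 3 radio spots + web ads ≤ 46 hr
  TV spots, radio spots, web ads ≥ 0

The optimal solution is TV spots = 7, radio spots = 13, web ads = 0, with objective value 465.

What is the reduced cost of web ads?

-7

At the optimum: budget uses 74 of 74 (binding); production uses 46 of 46 (binding).
The binding rows give the dual system: 5·y_budget + 1·y_production = 13.5 and 3·y_budget + 3·y_production = 28.5.
Solving: y_budget = 1, y_production = 8.5.
Reduced cost of web ads: c₃ − yᵀa₃ = 4.5 − (1·3 + 8.5·1) = 4.5 − 11.5 = -7.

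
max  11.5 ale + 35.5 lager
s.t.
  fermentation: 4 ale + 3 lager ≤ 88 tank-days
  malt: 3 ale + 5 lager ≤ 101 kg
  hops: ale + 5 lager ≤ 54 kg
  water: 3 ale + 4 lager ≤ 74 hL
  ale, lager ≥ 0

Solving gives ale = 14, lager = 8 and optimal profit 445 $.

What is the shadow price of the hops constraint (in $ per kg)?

5.5

At the optimum: fermentation uses 80 of 88 (slack = 8); malt uses 82 of 101 (slack = 19); hops uses 54 of 54 (binding); water uses 74 of 74 (binding).
Since fermentation, malt are not tight, their duals are 0.
Dual feasibility on the basic columns requires 1·y_hops + 3·y_water = 11.5, 5·y_hops + 4·y_water = 35.5.
→ y_hops = 5.5 and y_water = 2.
Shadow price of hops = 5.5.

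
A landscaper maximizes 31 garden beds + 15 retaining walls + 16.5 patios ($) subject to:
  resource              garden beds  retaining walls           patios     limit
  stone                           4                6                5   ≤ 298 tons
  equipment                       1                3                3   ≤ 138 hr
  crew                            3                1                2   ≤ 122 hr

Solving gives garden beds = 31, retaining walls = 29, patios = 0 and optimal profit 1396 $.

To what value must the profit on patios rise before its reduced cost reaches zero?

23

Binding: stone and crew. Non-binding: equipment (20 unused).
Since equipment is not tight, its dual is 0.
The binding rows give the dual system: 4·y_stone + 3·y_crew = 31 and 6·y_stone + 1·y_crew = 15.
→ y_stone = 1 and y_crew = 9.
patios enters the basis when its profit ≥ yᵀa₃ = 1·5 + 9·2 = 23.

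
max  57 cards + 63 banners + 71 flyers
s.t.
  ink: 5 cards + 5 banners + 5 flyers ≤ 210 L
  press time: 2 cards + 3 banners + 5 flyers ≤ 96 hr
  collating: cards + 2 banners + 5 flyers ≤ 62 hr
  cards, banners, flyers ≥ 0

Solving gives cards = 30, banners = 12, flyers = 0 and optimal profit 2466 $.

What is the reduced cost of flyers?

-4

Binding: ink and press time. Non-binding: collating (8 unused).
Slack constraints have shadow price 0 (complementary slackness).
The binding rows give the dual system: 5·y_ink + 2·y_press time = 57 and 5·y_ink + 3·y_press time = 63.
This yields shadow prices y_ink = 9, y_press time = 6.
Reduced cost of flyers: c₃ − yᵀa₃ = 71 − (9·5 + 6·5) = 71 − 75 = -4.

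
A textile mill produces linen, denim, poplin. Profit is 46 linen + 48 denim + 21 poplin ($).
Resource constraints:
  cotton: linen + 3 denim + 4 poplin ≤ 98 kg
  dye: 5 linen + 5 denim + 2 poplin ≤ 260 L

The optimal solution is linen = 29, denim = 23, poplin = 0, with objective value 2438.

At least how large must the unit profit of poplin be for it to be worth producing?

At the optimum: cotton uses 98 of 98 (binding); dye uses 260 of 260 (binding).
Dual feasibility on the basic columns requires 1·y_cotton + 5·y_dye = 46, 3·y_cotton + 5·y_dye = 48.
→ y_cotton = 1 and y_dye = 9.
poplin enters the basis when its profit ≥ yᵀa₃ = 1·4 + 9·2 = 22.

22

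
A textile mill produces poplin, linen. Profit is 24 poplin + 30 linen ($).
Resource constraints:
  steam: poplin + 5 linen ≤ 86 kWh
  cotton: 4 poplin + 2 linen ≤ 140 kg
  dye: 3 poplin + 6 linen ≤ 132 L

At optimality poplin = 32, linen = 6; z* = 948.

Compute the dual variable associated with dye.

Binding: cotton and dye. Non-binding: steam (24 unused).
By complementary slackness, y = 0 for the non-binding constraint.
The binding rows give the dual system: 4·y_cotton + 3·y_dye = 24 and 2·y_cotton + 6·y_dye = 30.
Solving: y_cotton = 3, y_dye = 4.
Shadow price of dye = 4.

4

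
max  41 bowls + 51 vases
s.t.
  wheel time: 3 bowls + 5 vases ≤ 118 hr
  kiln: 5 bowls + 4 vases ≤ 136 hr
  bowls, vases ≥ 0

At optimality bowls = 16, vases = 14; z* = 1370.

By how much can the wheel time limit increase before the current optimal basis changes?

52

Binding constraints: wheel time, kiln. The basis is B = [[3,5],[5,4]] with det -13.
Per unit increase in wheel time, x* moves by d = (-0.3077, 0.3846).
The basis stays optimal until bowls reaches 0; allowable increase = 52 hr.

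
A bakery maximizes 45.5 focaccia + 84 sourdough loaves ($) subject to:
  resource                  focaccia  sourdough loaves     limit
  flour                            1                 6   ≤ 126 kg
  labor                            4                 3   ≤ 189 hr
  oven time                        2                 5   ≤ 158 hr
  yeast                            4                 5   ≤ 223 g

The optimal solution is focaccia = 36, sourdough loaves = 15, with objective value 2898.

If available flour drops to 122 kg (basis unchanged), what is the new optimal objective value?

2860

Check each constraint at x*: flour 126/126 (tight); labor 189/189 (tight); oven time 147/158 (slack 11); yeast 219/223 (slack 4).
Slack constraints have shadow price 0 (complementary slackness).
From A_Bᵀ y = c: 1·y_flour + 4·y_labor = 45.5; 6·y_flour + 3·y_labor = 84.
→ y_flour = 9.5 and y_labor = 9.
Δz = y_flour·Δb = 9.5 × (-4) = -38, so new z* = 2898 − 38 = 2860.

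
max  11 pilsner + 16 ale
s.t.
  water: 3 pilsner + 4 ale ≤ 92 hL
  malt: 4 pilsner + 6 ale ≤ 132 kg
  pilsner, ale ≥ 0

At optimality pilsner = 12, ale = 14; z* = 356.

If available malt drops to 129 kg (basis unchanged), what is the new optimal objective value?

350

At the optimum: water uses 92 of 92 (binding); malt uses 132 of 132 (binding).
The binding rows give the dual system: 3·y_water + 4·y_malt = 11 and 4·y_water + 6·y_malt = 16.
→ y_water = 1 and y_malt = 2.
Δz = y_malt·Δb = 2 × (-3) = -6, so new z* = 356 − 6 = 350.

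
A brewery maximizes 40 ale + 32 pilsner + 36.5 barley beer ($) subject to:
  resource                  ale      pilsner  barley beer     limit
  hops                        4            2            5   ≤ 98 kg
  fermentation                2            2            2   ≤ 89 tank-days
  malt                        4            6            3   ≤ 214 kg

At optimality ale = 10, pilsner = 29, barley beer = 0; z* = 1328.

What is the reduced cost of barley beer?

-7.5

Binding: hops and malt. Non-binding: fermentation (11 unused).
By complementary slackness, y = 0 for the non-binding constraint.
The binding rows give the dual system: 4·y_hops + 4·y_malt = 40 and 2·y_hops + 6·y_malt = 32.
Solving: y_hops = 7, y_malt = 3.
Reduced cost of barley beer: c₃ − yᵀa₃ = 36.5 − (7·5 + 3·3) = 36.5 − 44 = -7.5.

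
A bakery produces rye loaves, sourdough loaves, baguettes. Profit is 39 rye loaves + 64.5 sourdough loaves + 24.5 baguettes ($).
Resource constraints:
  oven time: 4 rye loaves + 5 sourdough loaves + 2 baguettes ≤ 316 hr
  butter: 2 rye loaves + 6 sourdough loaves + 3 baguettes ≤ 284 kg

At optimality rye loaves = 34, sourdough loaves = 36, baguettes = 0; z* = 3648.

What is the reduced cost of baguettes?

At the optimum: oven time uses 316 of 316 (binding); butter uses 284 of 284 (binding).
The binding rows give the dual system: 4·y_oven time + 2·y_butter = 39 and 5·y_oven time + 6·y_butter = 64.5.
Solving: y_oven time = 7.5, y_butter = 4.5.
Reduced cost of baguettes: c₃ − yᵀa₃ = 24.5 − (7.5·2 + 4.5·3) = 24.5 − 28.5 = -4.

-4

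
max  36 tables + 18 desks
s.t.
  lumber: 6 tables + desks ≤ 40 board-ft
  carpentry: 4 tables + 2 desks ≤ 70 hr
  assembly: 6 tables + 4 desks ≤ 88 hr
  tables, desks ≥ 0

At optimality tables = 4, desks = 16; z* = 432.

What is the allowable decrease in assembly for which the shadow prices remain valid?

Binding constraints: lumber, assembly. The basis is B = [[6,1],[6,4]] with det 18.
Per unit decrease in assembly, x* moves by d = (0.0556, -0.3333).
The basis stays optimal until desks reaches 0; allowable decrease = 48 hr.

48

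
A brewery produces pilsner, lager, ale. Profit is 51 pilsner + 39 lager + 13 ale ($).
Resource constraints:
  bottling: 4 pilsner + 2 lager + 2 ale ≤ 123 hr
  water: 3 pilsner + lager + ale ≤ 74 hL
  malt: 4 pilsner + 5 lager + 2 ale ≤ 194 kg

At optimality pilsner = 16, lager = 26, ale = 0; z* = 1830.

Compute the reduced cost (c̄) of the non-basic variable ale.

Check each constraint at x*: bottling 116/123 (slack 7); water 74/74 (tight); malt 194/194 (tight).
Since bottling is not tight, its dual is 0.
Dual feasibility on the basic columns requires 3·y_water + 4·y_malt = 51, 1·y_water + 5·y_malt = 39.
This yields shadow prices y_water = 9, y_malt = 6.
Reduced cost of ale: c₃ − yᵀa₃ = 13 − (9·1 + 6·2) = 13 − 21 = -8.

-8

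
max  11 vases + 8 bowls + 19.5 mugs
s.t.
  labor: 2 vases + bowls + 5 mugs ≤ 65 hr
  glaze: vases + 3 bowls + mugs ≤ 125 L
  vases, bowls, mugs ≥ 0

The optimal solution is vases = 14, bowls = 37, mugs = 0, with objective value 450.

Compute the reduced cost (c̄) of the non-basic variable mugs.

At the optimum: labor uses 65 of 65 (binding); glaze uses 125 of 125 (binding).
From A_Bᵀ y = c: 2·y_labor + 1·y_glaze = 11; 1·y_labor + 3·y_glaze = 8.
Solving: y_labor = 5, y_glaze = 1.
Reduced cost of mugs: c₃ − yᵀa₃ = 19.5 − (5·5 + 1·1) = 19.5 − 26 = -6.5.

-6.5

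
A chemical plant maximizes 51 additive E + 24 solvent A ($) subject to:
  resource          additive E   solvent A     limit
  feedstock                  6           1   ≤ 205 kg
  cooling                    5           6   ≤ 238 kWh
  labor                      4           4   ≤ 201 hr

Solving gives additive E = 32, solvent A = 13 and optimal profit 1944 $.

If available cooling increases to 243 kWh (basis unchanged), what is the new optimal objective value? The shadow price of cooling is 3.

1959

Δb = 5, so new z* = 1944 + (3)·(5) = 1944 + 15 = 1959.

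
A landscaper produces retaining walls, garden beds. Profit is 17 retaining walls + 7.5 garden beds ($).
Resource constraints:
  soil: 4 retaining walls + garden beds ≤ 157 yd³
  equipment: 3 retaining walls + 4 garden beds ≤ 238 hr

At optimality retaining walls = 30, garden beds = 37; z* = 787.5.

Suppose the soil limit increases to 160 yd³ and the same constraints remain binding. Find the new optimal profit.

798

At the optimum: soil uses 157 of 157 (binding); equipment uses 238 of 238 (binding).
Dual feasibility on the basic columns requires 4·y_soil + 3·y_equipment = 17, 1·y_soil + 4·y_equipment = 7.5.
This yields shadow prices y_soil = 3.5, y_equipment = 1.
Δz = y_soil·Δb = 3.5 × (3) = 10.5, so new z* = 787.5 + 10.5 = 798.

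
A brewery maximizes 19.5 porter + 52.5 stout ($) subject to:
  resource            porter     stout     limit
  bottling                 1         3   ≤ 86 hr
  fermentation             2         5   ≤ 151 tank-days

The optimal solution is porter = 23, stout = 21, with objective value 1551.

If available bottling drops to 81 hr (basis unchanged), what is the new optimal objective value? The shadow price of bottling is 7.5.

1513.5

Δb = -5, so new z* = 1551 + (7.5)·(-5) = 1551 − 37.5 = 1513.5.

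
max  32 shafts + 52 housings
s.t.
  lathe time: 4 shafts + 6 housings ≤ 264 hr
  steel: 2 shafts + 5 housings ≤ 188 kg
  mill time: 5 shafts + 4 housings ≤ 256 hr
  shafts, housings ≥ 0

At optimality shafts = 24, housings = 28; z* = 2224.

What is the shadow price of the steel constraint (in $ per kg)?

2

Check each constraint at x*: lathe time 264/264 (tight); steel 188/188 (tight); mill time 232/256 (slack 24).
Slack constraints have shadow price 0 (complementary slackness).
From A_Bᵀ y = c: 4·y_lathe time + 2·y_steel = 32; 6·y_lathe time + 5·y_steel = 52.
Solving: y_lathe time = 7, y_steel = 2.
Shadow price of steel = 2.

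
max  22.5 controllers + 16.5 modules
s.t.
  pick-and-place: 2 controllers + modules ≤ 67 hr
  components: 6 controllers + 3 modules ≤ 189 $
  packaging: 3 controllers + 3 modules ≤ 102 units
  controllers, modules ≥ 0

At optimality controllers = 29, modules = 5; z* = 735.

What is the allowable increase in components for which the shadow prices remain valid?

12

Binding constraints: components, packaging. The basis is B = [[6,3],[3,3]] with det 9.
Per unit increase in components, x* moves by d = (0.3333, -0.3333).
The basis stays optimal until pick-and-place becomes binding; allowable increase = 12 $.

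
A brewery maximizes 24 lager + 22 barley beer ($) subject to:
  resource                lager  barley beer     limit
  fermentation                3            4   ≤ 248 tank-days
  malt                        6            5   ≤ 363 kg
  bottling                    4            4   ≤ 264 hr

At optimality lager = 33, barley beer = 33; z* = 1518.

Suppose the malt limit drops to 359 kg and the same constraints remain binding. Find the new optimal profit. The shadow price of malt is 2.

1510

Δb = -4, so new z* = 1518 + (2)·(-4) = 1518 − 8 = 1510.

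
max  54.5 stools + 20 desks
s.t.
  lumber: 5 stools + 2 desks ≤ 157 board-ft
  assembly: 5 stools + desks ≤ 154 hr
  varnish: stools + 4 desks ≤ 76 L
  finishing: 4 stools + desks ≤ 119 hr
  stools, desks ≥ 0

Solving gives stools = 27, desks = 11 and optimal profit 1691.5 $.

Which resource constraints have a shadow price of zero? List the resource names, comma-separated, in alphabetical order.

assembly, varnish

lumber: 157/157 (binding)
assembly: 146/154 (slack 8)
varnish: 71/76 (slack 5)
finishing: 119/119 (binding)
By complementary slackness, a constraint with positive slack has shadow price 0 → assembly, varnish.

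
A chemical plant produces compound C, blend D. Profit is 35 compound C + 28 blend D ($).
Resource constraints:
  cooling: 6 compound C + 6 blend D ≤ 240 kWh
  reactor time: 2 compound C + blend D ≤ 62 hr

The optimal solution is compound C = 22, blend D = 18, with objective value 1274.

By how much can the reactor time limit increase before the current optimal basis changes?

18

Binding constraints: cooling, reactor time. The basis is B = [[6,6],[2,1]] with det -6.
Per unit increase in reactor time, x* moves by d = (1, -1).
The basis stays optimal until blend D reaches 0; allowable increase = 18 hr.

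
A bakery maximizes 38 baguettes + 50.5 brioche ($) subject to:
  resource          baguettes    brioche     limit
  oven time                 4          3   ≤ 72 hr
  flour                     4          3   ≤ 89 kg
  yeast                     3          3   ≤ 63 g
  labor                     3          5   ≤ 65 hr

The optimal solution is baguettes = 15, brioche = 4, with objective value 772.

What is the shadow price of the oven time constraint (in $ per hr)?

3.5

Check each constraint at x*: oven time 72/72 (tight); flour 72/89 (slack 17); yeast 57/63 (slack 6); labor 65/65 (tight).
Slack constraints have shadow price 0 (complementary slackness).
From A_Bᵀ y = c: 4·y_oven time + 3·y_labor = 38; 3·y_oven time + 5·y_labor = 50.5.
This yields shadow prices y_oven time = 3.5, y_labor = 8.
Shadow price of oven time = 3.5.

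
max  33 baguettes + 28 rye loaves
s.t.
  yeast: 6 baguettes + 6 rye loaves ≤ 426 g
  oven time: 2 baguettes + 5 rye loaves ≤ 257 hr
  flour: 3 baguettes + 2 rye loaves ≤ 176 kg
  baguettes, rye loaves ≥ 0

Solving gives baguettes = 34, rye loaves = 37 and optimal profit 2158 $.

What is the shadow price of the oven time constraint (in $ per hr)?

At the optimum: yeast uses 426 of 426 (binding); oven time uses 253 of 257 (slack = 4); flour uses 176 of 176 (binding).
By complementary slackness, y = 0 for the non-binding constraint.
Dual feasibility on the basic columns requires 6·y_yeast + 3·y_flour = 33, 6·y_yeast + 2·y_flour = 28.
This yields shadow prices y_yeast = 3, y_flour = 5.
Shadow price of oven time = 0.

0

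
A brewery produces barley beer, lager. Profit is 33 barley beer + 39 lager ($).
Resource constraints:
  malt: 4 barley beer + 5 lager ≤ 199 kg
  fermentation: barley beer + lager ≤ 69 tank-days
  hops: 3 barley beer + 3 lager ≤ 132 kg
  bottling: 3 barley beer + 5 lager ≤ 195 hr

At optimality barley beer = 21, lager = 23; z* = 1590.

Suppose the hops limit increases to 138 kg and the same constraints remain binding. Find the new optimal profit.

1608

Check each constraint at x*: malt 199/199 (tight); fermentation 44/69 (slack 25); hops 132/132 (tight); bottling 178/195 (slack 17).
Since fermentation, bottling are not tight, their duals are 0.
From A_Bᵀ y = c: 4·y_malt + 3·y_hops = 33; 5·y_malt + 3·y_hops = 39.
This yields shadow prices y_malt = 6, y_hops = 3.
Δz = y_hops·Δb = 3 × (6) = 18, so new z* = 1590 + 18 = 1608.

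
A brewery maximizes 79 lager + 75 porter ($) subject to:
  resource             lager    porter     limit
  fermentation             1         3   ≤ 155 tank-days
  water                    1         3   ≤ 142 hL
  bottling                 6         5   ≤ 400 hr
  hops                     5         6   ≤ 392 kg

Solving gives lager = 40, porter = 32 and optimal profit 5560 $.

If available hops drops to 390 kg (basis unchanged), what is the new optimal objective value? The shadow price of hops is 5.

Δb = -2, so new z* = 5560 + (5)·(-2) = 5560 − 10 = 5550.

5550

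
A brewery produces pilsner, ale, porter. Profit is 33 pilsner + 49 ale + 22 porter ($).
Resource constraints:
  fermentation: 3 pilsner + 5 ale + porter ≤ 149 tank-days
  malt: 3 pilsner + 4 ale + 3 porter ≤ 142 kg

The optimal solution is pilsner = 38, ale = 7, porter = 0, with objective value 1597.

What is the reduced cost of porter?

Check each constraint at x*: fermentation 149/149 (tight); malt 142/142 (tight).
The binding rows give the dual system: 3·y_fermentation + 3·y_malt = 33 and 5·y_fermentation + 4·y_malt = 49.
This yields shadow prices y_fermentation = 5, y_malt = 6.
Reduced cost of porter: c₃ − yᵀa₃ = 22 − (5·1 + 6·3) = 22 − 23 = -1.

-1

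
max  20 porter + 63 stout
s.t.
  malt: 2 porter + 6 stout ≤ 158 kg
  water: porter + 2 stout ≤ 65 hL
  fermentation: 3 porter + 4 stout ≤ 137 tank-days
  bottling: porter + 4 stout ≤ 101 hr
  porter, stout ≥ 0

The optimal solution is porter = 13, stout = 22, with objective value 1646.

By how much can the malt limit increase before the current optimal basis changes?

Binding constraints: malt, bottling. The basis is B = [[2,6],[1,4]] with det 2.
Per unit increase in malt, x* moves by d = (2, -0.5).
The basis stays optimal until fermentation becomes binding; allowable increase = 2.5 kg.

2.5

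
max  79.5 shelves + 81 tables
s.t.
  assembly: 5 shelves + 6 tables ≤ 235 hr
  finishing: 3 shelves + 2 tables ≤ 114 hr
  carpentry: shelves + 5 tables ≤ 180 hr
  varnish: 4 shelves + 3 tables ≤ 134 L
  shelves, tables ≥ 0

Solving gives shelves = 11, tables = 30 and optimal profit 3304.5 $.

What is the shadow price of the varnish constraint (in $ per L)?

8

At the optimum: assembly uses 235 of 235 (binding); finishing uses 93 of 114 (slack = 21); carpentry uses 161 of 180 (slack = 19); varnish uses 134 of 134 (binding).
By complementary slackness, y = 0 for the non-binding constraints.
From A_Bᵀ y = c: 5·y_assembly + 4·y_varnish = 79.5; 6·y_assembly + 3·y_varnish = 81.
This yields shadow prices y_assembly = 9.5, y_varnish = 8.
Shadow price of varnish = 8.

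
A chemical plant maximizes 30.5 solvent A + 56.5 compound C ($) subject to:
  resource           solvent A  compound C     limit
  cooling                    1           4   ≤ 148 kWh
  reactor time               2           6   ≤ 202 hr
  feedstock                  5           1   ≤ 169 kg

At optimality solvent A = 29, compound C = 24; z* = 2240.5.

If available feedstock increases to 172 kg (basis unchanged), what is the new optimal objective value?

2248

Binding: reactor time and feedstock. Non-binding: cooling (23 unused).
By complementary slackness, y = 0 for the non-binding constraint.
The binding rows give the dual system: 2·y_reactor time + 5·y_feedstock = 30.5 and 6·y_reactor time + 1·y_feedstock = 56.5.
Solving: y_reactor time = 9, y_feedstock = 2.5.
Δz = y_feedstock·Δb = 2.5 × (3) = 7.5, so new z* = 2240.5 + 7.5 = 2248.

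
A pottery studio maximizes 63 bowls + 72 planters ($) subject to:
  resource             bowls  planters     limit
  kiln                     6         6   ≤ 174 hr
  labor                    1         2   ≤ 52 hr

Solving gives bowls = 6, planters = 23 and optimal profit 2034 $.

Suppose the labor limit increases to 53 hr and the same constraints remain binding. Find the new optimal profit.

Check each constraint at x*: kiln 174/174 (tight); labor 52/52 (tight).
From A_Bᵀ y = c: 6·y_kiln + 1·y_labor = 63; 6·y_kiln + 2·y_labor = 72.
Solving: y_kiln = 9, y_labor = 9.
Δz = y_labor·Δb = 9 × (1) = 9, so new z* = 2034 + 9 = 2043.

2043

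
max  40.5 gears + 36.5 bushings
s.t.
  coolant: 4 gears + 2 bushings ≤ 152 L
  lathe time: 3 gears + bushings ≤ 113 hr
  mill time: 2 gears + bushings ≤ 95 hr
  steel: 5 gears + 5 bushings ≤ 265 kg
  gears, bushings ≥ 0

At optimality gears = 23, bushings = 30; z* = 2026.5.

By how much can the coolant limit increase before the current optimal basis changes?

Binding constraints: coolant, steel. The basis is B = [[4,2],[5,5]] with det 10.
Per unit increase in coolant, x* moves by d = (0.5, -0.5).
The basis stays optimal until lathe time becomes binding; allowable increase = 14 L.

14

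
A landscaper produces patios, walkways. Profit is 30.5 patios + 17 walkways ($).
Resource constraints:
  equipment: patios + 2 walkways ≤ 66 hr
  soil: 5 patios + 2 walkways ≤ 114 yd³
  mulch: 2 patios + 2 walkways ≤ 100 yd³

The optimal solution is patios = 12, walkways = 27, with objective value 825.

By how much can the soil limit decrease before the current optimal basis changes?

Binding constraints: equipment, soil. The basis is B = [[1,2],[5,2]] with det -8.
Per unit decrease in soil, x* moves by d = (-0.25, 0.125).
The basis stays optimal until patios reaches 0; allowable decrease = 48 yd³.

48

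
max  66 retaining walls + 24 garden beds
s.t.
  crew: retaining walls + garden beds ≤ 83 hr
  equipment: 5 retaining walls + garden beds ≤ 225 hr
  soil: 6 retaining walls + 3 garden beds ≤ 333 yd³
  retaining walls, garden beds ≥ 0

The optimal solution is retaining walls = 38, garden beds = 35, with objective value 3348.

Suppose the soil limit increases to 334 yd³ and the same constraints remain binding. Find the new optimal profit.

At the optimum: crew uses 73 of 83 (slack = 10); equipment uses 225 of 225 (binding); soil uses 333 of 333 (binding).
Slack constraints have shadow price 0 (complementary slackness).
Dual feasibility on the basic columns requires 5·y_equipment + 6·y_soil = 66, 1·y_equipment + 3·y_soil = 24.
Solving: y_equipment = 6, y_soil = 6.
Δz = y_soil·Δb = 6 × (1) = 6, so new z* = 3348 + 6 = 3354.

3354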